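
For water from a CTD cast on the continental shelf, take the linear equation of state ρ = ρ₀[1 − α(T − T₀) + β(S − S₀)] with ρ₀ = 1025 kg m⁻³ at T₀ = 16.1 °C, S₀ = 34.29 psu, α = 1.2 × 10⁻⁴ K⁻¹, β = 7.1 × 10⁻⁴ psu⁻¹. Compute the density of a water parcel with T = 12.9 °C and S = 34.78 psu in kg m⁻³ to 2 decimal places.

1025.75 kg m⁻³

T − T₀ = -3.2 K, S − S₀ = +0.49 psu.
Bracket = 1 − α·(-3.2) + β·(+0.49) = 1 + (7.319 × 10⁻⁴) = 1.0007319.
ρ = 1025 × 1.0007319 = 1025.75 kg m⁻³.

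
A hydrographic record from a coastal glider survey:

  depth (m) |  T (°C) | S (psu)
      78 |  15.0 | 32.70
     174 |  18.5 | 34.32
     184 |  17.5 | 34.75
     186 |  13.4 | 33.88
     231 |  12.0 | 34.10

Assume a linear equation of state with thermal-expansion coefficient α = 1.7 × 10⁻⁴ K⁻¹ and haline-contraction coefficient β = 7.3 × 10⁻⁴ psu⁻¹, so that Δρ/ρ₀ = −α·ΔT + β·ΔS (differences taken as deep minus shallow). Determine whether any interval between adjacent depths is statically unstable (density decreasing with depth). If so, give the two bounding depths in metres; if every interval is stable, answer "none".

none

Evaluate Δρ/ρ₀ = −αΔT + βΔS across each adjacent pair:
  78–174 m: −αΔT+βΔS = −(1.7 × 10⁻⁴)(+3.5)+(7.3 × 10⁻⁴)(+1.62) = 5.9 × 10⁻⁴ → stable
  174–184 m: −αΔT+βΔS = −(1.7 × 10⁻⁴)(-1.0)+(7.3 × 10⁻⁴)(+0.43) = 4.8 × 10⁻⁴ → stable
  184–186 m: −αΔT+βΔS = −(1.7 × 10⁻⁴)(-4.1)+(7.3 × 10⁻⁴)(-0.87) = 6.2 × 10⁻⁵ → stable
  186–231 m: −αΔT+βΔS = −(1.7 × 10⁻⁴)(-1.4)+(7.3 × 10⁻⁴)(+0.22) = 4.0 × 10⁻⁴ → stable
Every interval has Δρ > 0: the column is stably stratified throughout.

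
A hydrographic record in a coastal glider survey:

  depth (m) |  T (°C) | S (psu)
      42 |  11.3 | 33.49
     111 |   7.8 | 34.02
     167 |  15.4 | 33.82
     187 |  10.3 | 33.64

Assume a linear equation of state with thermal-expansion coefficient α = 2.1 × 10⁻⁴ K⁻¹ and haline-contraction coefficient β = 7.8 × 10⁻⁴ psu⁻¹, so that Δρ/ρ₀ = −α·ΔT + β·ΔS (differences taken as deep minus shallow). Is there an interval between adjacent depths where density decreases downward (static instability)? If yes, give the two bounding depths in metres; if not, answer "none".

111–167 m

Evaluate Δρ/ρ₀ = −αΔT + βΔS across each adjacent pair:
  42–111 m: −αΔT+βΔS = −(2.1 × 10⁻⁴)(-3.5)+(7.8 × 10⁻⁴)(+0.53) = 1.1 × 10⁻³ → stable
  111–167 m: −αΔT+βΔS = −(2.1 × 10⁻⁴)(+7.6)+(7.8 × 10⁻⁴)(-0.20) = -1.8 × 10⁻³ → UNSTABLE
  167–187 m: −αΔT+βΔS = −(2.1 × 10⁻⁴)(-5.1)+(7.8 × 10⁻⁴)(-0.18) = 9.3 × 10⁻⁴ → stable
The 111–167 m interval has Δρ < 0: lighter water underlies denser water.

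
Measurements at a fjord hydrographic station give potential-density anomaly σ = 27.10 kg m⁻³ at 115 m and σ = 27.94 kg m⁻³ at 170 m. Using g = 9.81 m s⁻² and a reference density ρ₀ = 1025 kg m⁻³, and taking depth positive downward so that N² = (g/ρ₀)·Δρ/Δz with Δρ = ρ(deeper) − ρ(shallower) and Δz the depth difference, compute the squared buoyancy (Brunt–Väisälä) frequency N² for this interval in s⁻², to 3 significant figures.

1.46 × 10⁻⁴ s⁻²

Δρ = 1027.94 − 1027.10 = 0.84 kg m⁻³ over Δz = 170 − 115 = 55 m.
N² = (9.81/1025) × (0.84/55) = 1.4617 × 10⁻⁴ s⁻² ≈ 1.46 × 10⁻⁴ s⁻².
N² > 0, so the interval is statically stable.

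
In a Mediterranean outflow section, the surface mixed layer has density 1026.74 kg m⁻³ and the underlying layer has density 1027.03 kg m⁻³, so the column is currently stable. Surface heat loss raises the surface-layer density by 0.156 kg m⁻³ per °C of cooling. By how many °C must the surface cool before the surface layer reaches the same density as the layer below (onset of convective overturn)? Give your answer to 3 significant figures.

1.86 °C

Density deficit of the surface layer: 1027.03 − 1026.74 = 0.29 kg m⁻³.
Required change = 0.29 / 0.156 = 1.86 °C.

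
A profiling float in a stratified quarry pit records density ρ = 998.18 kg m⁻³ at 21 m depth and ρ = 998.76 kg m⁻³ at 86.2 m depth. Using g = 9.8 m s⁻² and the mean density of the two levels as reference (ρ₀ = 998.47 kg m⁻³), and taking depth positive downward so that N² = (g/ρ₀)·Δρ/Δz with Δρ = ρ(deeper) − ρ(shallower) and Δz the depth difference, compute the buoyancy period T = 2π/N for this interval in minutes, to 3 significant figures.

11.2 min

Δρ = 998.76 − 998.18 = 0.58 kg m⁻³ over Δz = 86.2 − 21 = 65.2 m.
N² = (9.8/998.47) × (0.58/65.2) = 8.7312 × 10⁻⁵ s⁻².
N = √(8.7312 × 10⁻⁵) = 9.3441 × 10⁻³ rad s⁻¹, so T = 2π/N = 672.42 s = 11.207 min ≈ 11.2 min.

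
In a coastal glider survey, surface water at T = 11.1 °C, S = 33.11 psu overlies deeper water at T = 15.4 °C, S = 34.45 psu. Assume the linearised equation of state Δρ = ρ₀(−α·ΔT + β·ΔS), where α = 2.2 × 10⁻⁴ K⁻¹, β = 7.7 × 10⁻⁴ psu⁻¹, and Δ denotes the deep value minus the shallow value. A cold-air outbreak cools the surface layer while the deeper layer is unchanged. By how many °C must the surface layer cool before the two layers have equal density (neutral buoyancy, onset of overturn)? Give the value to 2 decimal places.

0.39 °C

Neutral buoyancy requires Δρ = 0, i.e. −α(T_deep − T_surf′) + β(S_deep − S_surf) = 0.
T_surf′ = T_deep − (β/α)·ΔS = 15.4 − (7.7 × 10⁻⁴/2.2 × 10⁻⁴)·(+1.34) = 10.7100 °C.
Cooling required: 11.1 − (10.7100) = 0.3900 °C.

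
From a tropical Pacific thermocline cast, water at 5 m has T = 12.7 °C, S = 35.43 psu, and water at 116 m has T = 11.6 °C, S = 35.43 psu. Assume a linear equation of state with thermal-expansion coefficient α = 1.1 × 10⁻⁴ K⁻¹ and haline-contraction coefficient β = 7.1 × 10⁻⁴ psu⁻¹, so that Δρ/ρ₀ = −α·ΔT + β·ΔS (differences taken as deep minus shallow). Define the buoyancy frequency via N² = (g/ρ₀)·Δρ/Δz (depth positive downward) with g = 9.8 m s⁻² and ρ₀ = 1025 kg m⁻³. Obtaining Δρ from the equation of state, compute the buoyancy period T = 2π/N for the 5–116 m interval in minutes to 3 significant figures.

ΔT = -1.1 K, ΔS = +0.00 psu (deep − shallow).
Δρ/ρ₀ = −αΔT + βΔS = 1.21 × 10⁻⁴ + 0 = 1.21 × 10⁻⁴, so Δρ ≈ 0.1240 kg m⁻³.
N² = (g/ρ₀)·Δρ/Δz = g·(Δρ/ρ₀)/Δz = 9.8 × 1.21 × 10⁻⁴ / 111 = 1.0683 × 10⁻⁵ s⁻².
N = √(1.0683 × 10⁻⁵) = 3.2685 × 10⁻³ rad s⁻¹ → T = 2π/N = 1.9223 × 10³ s = 32.038 min ≈ 32.0 min.

32.0 min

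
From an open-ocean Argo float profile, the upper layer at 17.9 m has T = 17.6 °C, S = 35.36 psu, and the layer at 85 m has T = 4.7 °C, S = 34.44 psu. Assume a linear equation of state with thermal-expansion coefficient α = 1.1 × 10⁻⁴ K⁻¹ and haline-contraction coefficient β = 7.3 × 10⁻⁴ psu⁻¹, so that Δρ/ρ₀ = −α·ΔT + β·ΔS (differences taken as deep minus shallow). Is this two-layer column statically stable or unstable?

ΔT = 4.7 − 17.6 = -12.9 K and ΔS = 34.44 − 35.36 = -0.92 psu (deep − shallow).
−αΔT = 1.419 × 10⁻³; βΔS = -6.716 × 10⁻⁴; sum Δρ/ρ₀ = 7.474 × 10⁻⁴.
Δρ/ρ₀ > 0, so Δρ > 0: deeper water is denser → statically stable.

stable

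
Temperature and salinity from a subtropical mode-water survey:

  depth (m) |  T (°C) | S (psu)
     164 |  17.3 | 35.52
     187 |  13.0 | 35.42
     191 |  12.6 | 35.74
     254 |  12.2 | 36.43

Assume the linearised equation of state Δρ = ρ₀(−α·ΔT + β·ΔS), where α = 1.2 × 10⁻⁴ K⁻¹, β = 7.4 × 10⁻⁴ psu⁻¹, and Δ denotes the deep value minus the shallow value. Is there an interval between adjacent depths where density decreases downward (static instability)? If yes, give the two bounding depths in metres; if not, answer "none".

Evaluate Δρ/ρ₀ = −αΔT + βΔS across each adjacent pair:
  164–187 m: −αΔT+βΔS = −(1.2 × 10⁻⁴)(-4.3)+(7.4 × 10⁻⁴)(-0.10) = 4.4 × 10⁻⁴ → stable
  187–191 m: −αΔT+βΔS = −(1.2 × 10⁻⁴)(-0.4)+(7.4 × 10⁻⁴)(+0.32) = 2.8 × 10⁻⁴ → stable
  191–254 m: −αΔT+βΔS = −(1.2 × 10⁻⁴)(-0.4)+(7.4 × 10⁻⁴)(+0.69) = 5.6 × 10⁻⁴ → stable
Every interval has Δρ > 0: the column is stably stratified throughout.

none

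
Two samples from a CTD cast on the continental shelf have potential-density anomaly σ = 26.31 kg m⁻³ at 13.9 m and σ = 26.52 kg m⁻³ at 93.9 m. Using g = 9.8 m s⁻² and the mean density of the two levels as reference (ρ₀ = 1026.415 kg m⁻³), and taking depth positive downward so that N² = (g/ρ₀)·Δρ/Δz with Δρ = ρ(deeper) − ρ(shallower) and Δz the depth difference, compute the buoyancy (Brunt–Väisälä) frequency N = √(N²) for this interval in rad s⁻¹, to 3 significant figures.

Δρ = 1026.52 − 1026.31 = 0.21 kg m⁻³ over Δz = 93.9 − 13.9 = 80 m.
N² = (9.8/1026.415) × (0.21/80) = 2.5063 × 10⁻⁵ s⁻².
N = √(2.5063 × 10⁻⁵) = 5.0063 × 10⁻³ rad s⁻¹ ≈ 5.01 × 10⁻³ rad s⁻¹.

5.01 × 10⁻³ rad s⁻¹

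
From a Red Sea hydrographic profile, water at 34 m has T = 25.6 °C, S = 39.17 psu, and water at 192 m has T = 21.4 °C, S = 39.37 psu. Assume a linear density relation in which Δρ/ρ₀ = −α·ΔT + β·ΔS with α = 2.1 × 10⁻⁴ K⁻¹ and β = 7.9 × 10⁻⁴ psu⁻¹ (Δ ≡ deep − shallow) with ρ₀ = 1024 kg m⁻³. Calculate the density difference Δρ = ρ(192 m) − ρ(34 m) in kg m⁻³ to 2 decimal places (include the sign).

ΔT = -4.2 K, ΔS = +0.20 psu (deep − shallow).
Δρ/ρ₀ = −(2.1 × 10⁻⁴)(-4.2) + (7.9 × 10⁻⁴)(+0.20) = 1.04 × 10⁻³.
Δρ = 1024 × (1.04 × 10⁻³) = +1.06 kg m⁻³.
Positive Δρ: denser below, stable.

+1.06 kg m⁻³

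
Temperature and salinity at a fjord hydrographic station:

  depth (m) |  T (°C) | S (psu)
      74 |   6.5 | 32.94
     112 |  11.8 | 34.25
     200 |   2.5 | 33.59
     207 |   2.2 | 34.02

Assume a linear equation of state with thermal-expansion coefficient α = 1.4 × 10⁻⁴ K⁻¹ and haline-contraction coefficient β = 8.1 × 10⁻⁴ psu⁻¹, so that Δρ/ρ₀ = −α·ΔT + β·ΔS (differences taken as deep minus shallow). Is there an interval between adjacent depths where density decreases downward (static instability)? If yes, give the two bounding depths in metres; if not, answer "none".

none

Evaluate Δρ/ρ₀ = −αΔT + βΔS across each adjacent pair:
  74–112 m: −αΔT+βΔS = −(1.4 × 10⁻⁴)(+5.3)+(8.1 × 10⁻⁴)(+1.31) = 3.2 × 10⁻⁴ → stable
  112–200 m: −αΔT+βΔS = −(1.4 × 10⁻⁴)(-9.3)+(8.1 × 10⁻⁴)(-0.66) = 7.7 × 10⁻⁴ → stable
  200–207 m: −αΔT+βΔS = −(1.4 × 10⁻⁴)(-0.3)+(8.1 × 10⁻⁴)(+0.43) = 3.9 × 10⁻⁴ → stable
Every interval has Δρ > 0: the column is stably stratified throughout.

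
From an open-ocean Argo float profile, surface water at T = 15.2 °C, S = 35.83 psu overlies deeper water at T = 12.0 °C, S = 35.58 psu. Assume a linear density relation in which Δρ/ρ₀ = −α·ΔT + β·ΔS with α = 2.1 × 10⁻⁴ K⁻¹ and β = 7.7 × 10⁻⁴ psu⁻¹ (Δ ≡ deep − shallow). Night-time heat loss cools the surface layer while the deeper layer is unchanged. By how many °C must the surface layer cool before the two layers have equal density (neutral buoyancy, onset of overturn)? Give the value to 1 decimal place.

2.3 °C

Neutral buoyancy requires Δρ = 0, i.e. −α(T_deep − T_surf′) + β(S_deep − S_surf) = 0.
T_surf′ = T_deep − (β/α)·ΔS = 12.0 − (7.7 × 10⁻⁴/2.1 × 10⁻⁴)·(-0.25) = 12.917 °C.
Cooling required: 15.2 − (12.917) = 2.283 °C.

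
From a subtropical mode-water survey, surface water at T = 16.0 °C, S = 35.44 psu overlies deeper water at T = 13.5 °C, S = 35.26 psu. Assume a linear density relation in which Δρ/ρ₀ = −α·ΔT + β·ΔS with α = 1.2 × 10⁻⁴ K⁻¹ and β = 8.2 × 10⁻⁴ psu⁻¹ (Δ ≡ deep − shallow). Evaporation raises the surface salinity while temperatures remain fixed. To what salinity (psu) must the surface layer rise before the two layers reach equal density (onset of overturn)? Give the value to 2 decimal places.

Neutral buoyancy requires −α(T_deep − T_surf) + β(S_deep − S_surf′) = 0.
S_surf′ = S_deep − (α/β)·ΔT = 35.26 − (1.2 × 10⁻⁴/8.2 × 10⁻⁴)·(-2.5) = 35.6259 psu.
Increase required: 35.6259 − 35.44 = 0.1859 psu.

35.63 psu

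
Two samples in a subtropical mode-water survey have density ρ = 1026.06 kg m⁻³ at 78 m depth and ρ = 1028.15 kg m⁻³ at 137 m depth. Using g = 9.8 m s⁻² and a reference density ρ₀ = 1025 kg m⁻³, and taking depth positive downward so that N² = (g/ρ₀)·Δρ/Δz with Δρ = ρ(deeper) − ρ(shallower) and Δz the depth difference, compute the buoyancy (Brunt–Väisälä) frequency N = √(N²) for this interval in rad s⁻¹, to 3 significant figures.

Δρ = 1028.15 − 1026.06 = 2.09 kg m⁻³ over Δz = 137 − 78 = 59 m.
N² = (9.8/1025) × (2.09/59) = 3.3869 × 10⁻⁴ s⁻².
N = √(3.3869 × 10⁻⁴) = 0.018404 rad s⁻¹ ≈ 0.0184 rad s⁻¹.
N² > 0, so the interval is statically stable.

0.0184 rad s⁻¹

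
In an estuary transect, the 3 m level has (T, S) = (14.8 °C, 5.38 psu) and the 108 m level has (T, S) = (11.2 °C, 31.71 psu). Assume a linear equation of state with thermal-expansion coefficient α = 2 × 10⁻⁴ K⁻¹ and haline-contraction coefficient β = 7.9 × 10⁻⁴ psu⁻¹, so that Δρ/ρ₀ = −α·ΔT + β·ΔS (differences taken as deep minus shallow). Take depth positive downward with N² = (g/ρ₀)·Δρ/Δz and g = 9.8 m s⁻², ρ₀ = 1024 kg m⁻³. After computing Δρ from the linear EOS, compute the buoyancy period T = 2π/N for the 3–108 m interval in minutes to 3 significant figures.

2.34 min

ΔT = -3.6 K, ΔS = +26.33 psu (deep − shallow).
Δρ/ρ₀ = −αΔT + βΔS = 7.20 × 10⁻⁴ + 0.0208007 = 0.0215207, so Δρ ≈ 22.04 kg m⁻³.
N² = (g/ρ₀)·Δρ/Δz = g·(Δρ/ρ₀)/Δz = 9.8 × 0.0215207 / 105 = 2.0086 × 10⁻³ s⁻².
N = √(2.0086 × 10⁻³) = 0.044817 rad s⁻¹ → T = 2π/N = 140.20 s = 2.3367 min ≈ 2.34 min.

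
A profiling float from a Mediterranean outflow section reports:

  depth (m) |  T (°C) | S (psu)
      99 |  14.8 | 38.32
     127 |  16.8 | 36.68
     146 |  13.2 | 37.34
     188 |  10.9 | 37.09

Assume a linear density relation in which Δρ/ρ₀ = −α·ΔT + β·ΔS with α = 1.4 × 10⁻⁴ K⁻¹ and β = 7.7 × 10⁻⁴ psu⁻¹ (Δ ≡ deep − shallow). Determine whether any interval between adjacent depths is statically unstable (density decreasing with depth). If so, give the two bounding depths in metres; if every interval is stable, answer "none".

99–127 m

Evaluate Δρ/ρ₀ = −αΔT + βΔS across each adjacent pair:
  99–127 m: −αΔT+βΔS = −(1.4 × 10⁻⁴)(+2.0)+(7.7 × 10⁻⁴)(-1.64) = -1.5 × 10⁻³ → UNSTABLE
  127–146 m: −αΔT+βΔS = −(1.4 × 10⁻⁴)(-3.6)+(7.7 × 10⁻⁴)(+0.66) = 1.0 × 10⁻³ → stable
  146–188 m: −αΔT+βΔS = −(1.4 × 10⁻⁴)(-2.3)+(7.7 × 10⁻⁴)(-0.25) = 1.3 × 10⁻⁴ → stable
The 99–127 m interval has Δρ < 0: lighter water underlies denser water.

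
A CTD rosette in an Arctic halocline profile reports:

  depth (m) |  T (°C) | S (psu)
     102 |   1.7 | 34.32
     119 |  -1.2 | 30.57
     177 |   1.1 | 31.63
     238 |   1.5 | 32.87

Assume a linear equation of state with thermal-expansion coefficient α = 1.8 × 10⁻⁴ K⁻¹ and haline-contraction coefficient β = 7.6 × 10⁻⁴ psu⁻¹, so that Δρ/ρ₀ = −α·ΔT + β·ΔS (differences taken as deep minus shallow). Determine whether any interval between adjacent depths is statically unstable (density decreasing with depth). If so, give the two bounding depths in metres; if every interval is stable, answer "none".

102–119 m

Evaluate Δρ/ρ₀ = −αΔT + βΔS across each adjacent pair:
  102–119 m: −αΔT+βΔS = −(1.8 × 10⁻⁴)(-2.9)+(7.6 × 10⁻⁴)(-3.75) = -2.3 × 10⁻³ → UNSTABLE
  119–177 m: −αΔT+βΔS = −(1.8 × 10⁻⁴)(+2.3)+(7.6 × 10⁻⁴)(+1.06) = 3.9 × 10⁻⁴ → stable
  177–238 m: −αΔT+βΔS = −(1.8 × 10⁻⁴)(+0.4)+(7.6 × 10⁻⁴)(+1.24) = 8.7 × 10⁻⁴ → stable
The 102–119 m interval has Δρ < 0: lighter water underlies denser water.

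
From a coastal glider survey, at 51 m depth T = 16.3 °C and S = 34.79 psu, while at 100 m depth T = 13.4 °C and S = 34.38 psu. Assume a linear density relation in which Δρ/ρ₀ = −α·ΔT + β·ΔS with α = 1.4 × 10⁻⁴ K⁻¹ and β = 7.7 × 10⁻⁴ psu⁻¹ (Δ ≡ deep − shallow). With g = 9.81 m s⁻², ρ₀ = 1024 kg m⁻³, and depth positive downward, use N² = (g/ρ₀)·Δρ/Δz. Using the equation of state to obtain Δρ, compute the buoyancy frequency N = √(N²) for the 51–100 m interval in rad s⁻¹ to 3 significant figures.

4.25 × 10⁻³ rad s⁻¹

ΔT = -2.9 K, ΔS = -0.41 psu (deep − shallow).
Δρ/ρ₀ = −αΔT + βΔS = 4.06 × 10⁻⁴ − 3.157 × 10⁻⁴ = 9.03 × 10⁻⁵, so Δρ ≈ 0.09247 kg m⁻³.
N² = (g/ρ₀)·Δρ/Δz = g·(Δρ/ρ₀)/Δz = 9.81 × 9.03 × 10⁻⁵ / 49 = 1.8078 × 10⁻⁵ s⁻².
N = √(1.8078 × 10⁻⁵) = 4.2518 × 10⁻³ rad s⁻¹ ≈ 4.25 × 10⁻³ rad s⁻¹.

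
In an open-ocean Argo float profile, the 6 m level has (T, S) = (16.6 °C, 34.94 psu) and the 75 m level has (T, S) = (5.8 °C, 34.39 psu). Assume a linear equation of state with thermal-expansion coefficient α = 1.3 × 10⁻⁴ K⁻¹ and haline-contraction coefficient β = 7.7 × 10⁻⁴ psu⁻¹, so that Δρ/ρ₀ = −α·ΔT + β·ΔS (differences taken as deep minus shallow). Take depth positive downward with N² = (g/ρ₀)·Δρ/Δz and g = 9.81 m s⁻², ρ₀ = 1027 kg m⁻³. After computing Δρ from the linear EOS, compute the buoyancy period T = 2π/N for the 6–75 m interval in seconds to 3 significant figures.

ΔT = -10.8 K, ΔS = -0.55 psu (deep − shallow).
Δρ/ρ₀ = −αΔT + βΔS = 1.404 × 10⁻³ − 4.235 × 10⁻⁴ = 9.805 × 10⁻⁴, so Δρ ≈ 1.007 kg m⁻³.
N² = (g/ρ₀)·Δρ/Δz = g·(Δρ/ρ₀)/Δz = 9.81 × 9.805 × 10⁻⁴ / 69 = 1.3940 × 10⁻⁴ s⁻².
N = √(1.3940 × 10⁻⁴) = 0.011807 rad s⁻¹ → T = 2π/N = 532.16 s ≈ 532 s.

532 s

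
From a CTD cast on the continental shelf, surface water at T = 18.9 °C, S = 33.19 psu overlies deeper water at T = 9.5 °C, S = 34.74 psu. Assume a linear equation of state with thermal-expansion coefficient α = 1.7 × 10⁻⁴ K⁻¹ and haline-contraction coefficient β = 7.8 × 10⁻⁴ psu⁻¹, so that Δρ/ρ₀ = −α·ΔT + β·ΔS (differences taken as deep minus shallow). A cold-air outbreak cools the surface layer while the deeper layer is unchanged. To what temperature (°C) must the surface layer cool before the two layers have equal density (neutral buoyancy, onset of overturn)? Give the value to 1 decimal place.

Neutral buoyancy requires Δρ = 0, i.e. −α(T_deep − T_surf′) + β(S_deep − S_surf) = 0.
T_surf′ = T_deep − (β/α)·ΔS = 9.5 − (7.8 × 10⁻⁴/1.7 × 10⁻⁴)·(+1.55) = 2.388 °C.
Cooling required: 18.9 − (2.388) = 16.512 °C.

2.4 °C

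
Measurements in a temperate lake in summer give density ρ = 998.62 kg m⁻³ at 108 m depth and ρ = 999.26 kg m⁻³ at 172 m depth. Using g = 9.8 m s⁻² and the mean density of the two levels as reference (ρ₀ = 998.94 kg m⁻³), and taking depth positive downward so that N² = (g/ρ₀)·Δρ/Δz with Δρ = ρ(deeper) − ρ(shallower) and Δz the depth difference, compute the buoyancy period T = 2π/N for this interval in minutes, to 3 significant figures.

10.6 min

Δρ = 999.26 − 998.62 = 0.64 kg m⁻³ over Δz = 172 − 108 = 64 m.
N² = (9.8/998.94) × (0.64/64) = 9.8104 × 10⁻⁵ s⁻².
N = √(9.8104 × 10⁻⁵) = 9.9047 × 10⁻³ rad s⁻¹, so T = 2π/N = 634.36 s = 10.573 min ≈ 10.6 min.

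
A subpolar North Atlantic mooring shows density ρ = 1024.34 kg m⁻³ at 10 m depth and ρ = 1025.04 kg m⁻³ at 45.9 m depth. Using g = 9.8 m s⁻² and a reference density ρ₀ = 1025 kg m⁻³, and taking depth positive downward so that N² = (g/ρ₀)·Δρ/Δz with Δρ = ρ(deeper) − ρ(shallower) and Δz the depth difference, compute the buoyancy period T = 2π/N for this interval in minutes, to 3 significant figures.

7.67 min

Δρ = 1025.04 − 1024.34 = 0.70 kg m⁻³ over Δz = 45.9 − 10 = 35.9 m.
N² = (9.8/1025) × (0.70/35.9) = 1.8643 × 10⁻⁴ s⁻².
N = √(1.8643 × 10⁻⁴) = 0.013654 rad s⁻¹, so T = 2π/N = 460.17 s = 7.6695 min ≈ 7.67 min.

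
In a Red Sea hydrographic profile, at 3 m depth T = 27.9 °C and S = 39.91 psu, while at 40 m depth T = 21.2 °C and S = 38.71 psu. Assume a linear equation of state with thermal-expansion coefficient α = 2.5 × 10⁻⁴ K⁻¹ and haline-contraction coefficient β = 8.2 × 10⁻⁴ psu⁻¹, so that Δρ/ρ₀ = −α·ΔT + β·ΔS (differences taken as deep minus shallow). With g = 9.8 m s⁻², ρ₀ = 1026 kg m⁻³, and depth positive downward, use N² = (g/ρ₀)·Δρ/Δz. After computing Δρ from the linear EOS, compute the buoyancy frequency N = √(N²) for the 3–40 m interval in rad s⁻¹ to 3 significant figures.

0.0135 rad s⁻¹

ΔT = -6.7 K, ΔS = -1.20 psu (deep − shallow).
Δρ/ρ₀ = −αΔT + βΔS = 1.675 × 10⁻³ − 9.84 × 10⁻⁴ = 6.91 × 10⁻⁴, so Δρ ≈ 0.7090 kg m⁻³.
N² = (g/ρ₀)·Δρ/Δz = g·(Δρ/ρ₀)/Δz = 9.8 × 6.91 × 10⁻⁴ / 37 = 1.8302 × 10⁻⁴ s⁻².
N = √(1.8302 × 10⁻⁴) = 0.013528 rad s⁻¹ ≈ 0.0135 rad s⁻¹.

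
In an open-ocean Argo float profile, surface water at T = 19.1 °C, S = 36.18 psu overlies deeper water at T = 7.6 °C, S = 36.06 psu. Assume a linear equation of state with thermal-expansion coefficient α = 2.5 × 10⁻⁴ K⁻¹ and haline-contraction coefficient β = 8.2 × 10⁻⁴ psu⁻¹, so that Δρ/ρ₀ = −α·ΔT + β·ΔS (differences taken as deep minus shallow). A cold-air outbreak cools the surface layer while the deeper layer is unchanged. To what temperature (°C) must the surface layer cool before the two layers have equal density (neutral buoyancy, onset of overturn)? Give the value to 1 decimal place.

8.0 °C

Neutral buoyancy requires Δρ = 0, i.e. −α(T_deep − T_surf′) + β(S_deep − S_surf) = 0.
T_surf′ = T_deep − (β/α)·ΔS = 7.6 − (8.2 × 10⁻⁴/2.5 × 10⁻⁴)·(-0.12) = 7.994 °C.
Cooling required: 19.1 − (7.994) = 11.106 °C.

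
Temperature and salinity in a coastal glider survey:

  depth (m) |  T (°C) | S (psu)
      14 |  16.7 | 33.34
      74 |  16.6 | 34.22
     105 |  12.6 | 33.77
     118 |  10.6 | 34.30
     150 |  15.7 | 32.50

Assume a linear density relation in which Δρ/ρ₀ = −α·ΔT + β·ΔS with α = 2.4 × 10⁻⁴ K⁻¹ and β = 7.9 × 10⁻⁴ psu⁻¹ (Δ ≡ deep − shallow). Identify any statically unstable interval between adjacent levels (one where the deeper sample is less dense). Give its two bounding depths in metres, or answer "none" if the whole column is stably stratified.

118–150 m

Evaluate Δρ/ρ₀ = −αΔT + βΔS across each adjacent pair:
  14–74 m: −αΔT+βΔS = −(2.4 × 10⁻⁴)(-0.1)+(7.9 × 10⁻⁴)(+0.88) = 7.2 × 10⁻⁴ → stable
  74–105 m: −αΔT+βΔS = −(2.4 × 10⁻⁴)(-4.0)+(7.9 × 10⁻⁴)(-0.45) = 6.0 × 10⁻⁴ → stable
  105–118 m: −αΔT+βΔS = −(2.4 × 10⁻⁴)(-2.0)+(7.9 × 10⁻⁴)(+0.53) = 9.0 × 10⁻⁴ → stable
  118–150 m: −αΔT+βΔS = −(2.4 × 10⁻⁴)(+5.1)+(7.9 × 10⁻⁴)(-1.80) = -2.6 × 10⁻³ → UNSTABLE
The 118–150 m interval has Δρ < 0: lighter water underlies denser water.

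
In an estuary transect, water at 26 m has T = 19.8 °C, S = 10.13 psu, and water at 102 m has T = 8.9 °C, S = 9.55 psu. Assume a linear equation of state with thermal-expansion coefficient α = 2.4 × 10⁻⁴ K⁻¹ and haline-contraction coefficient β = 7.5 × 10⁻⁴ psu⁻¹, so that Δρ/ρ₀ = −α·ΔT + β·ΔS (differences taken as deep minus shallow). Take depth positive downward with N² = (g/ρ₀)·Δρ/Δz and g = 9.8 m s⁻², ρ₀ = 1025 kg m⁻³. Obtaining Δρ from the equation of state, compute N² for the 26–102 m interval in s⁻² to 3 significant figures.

2.81 × 10⁻⁴ s⁻²

ΔT = -10.9 K, ΔS = -0.58 psu (deep − shallow).
Δρ/ρ₀ = −αΔT + βΔS = 2.616 × 10⁻³ − 4.35 × 10⁻⁴ = 2.181 × 10⁻³, so Δρ ≈ 2.236 kg m⁻³.
N² = (g/ρ₀)·Δρ/Δz = g·(Δρ/ρ₀)/Δz = 9.8 × 2.181 × 10⁻³ / 76 = 2.8123 × 10⁻⁴ s⁻² ≈ 2.81 × 10⁻⁴ s⁻².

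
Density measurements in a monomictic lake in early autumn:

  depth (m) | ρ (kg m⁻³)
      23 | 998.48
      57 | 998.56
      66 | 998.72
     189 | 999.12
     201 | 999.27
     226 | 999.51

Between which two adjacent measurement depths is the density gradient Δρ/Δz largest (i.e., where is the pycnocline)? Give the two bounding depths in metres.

Compute the density gradient over each adjacent pair:
  23–57 m: Δρ/Δz = 0.08/34 = 2.4 × 10⁻³ kg m⁻⁴
  57–66 m: Δρ/Δz = 0.16/9 = 0.018 kg m⁻⁴
  66–189 m: Δρ/Δz = 0.40/123 = 3.3 × 10⁻³ kg m⁻⁴
  189–201 m: Δρ/Δz = 0.15/12 = 0.012 kg m⁻⁴
  201–226 m: Δρ/Δz = 0.24/25 = 9.6 × 10⁻³ kg m⁻⁴
The largest gradient is in the 57–66 m interval — the pycnocline.

57–66 m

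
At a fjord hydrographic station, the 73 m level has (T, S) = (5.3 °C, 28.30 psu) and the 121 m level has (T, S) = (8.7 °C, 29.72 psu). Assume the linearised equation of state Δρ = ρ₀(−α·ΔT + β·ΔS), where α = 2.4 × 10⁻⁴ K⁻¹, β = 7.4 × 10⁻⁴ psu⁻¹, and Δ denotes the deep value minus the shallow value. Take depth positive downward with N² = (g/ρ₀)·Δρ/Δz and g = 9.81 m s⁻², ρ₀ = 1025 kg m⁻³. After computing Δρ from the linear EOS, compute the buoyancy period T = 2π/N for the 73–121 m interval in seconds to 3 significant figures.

ΔT = +3.4 K, ΔS = +1.42 psu (deep − shallow).
Δρ/ρ₀ = −αΔT + βΔS = -8.16 × 10⁻⁴ + 1.0508 × 10⁻³ = 2.348 × 10⁻⁴, so Δρ ≈ 0.2407 kg m⁻³.
N² = (g/ρ₀)·Δρ/Δz = g·(Δρ/ρ₀)/Δz = 9.81 × 2.348 × 10⁻⁴ / 48 = 4.7987 × 10⁻⁵ s⁻².
N = √(4.7987 × 10⁻⁵) = 6.9273 × 10⁻³ rad s⁻¹ → T = 2π/N = 907.02 s ≈ 907 s.

907 s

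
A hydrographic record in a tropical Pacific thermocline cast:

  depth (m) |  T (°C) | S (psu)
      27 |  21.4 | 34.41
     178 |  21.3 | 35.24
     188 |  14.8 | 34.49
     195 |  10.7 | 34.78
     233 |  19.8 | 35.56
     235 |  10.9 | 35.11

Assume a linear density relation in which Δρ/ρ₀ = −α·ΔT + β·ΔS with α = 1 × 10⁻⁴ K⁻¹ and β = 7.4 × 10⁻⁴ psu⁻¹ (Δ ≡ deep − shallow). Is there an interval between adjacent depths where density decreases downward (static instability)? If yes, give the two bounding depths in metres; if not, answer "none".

Evaluate Δρ/ρ₀ = −αΔT + βΔS across each adjacent pair:
  27–178 m: −αΔT+βΔS = −(1 × 10⁻⁴)(-0.1)+(7.4 × 10⁻⁴)(+0.83) = 6.2 × 10⁻⁴ → stable
  178–188 m: −αΔT+βΔS = −(1 × 10⁻⁴)(-6.5)+(7.4 × 10⁻⁴)(-0.75) = 9.5 × 10⁻⁵ → stable
  188–195 m: −αΔT+βΔS = −(1 × 10⁻⁴)(-4.1)+(7.4 × 10⁻⁴)(+0.29) = 6.2 × 10⁻⁴ → stable
  195–233 m: −αΔT+βΔS = −(1 × 10⁻⁴)(+9.1)+(7.4 × 10⁻⁴)(+0.78) = -3.3 × 10⁻⁴ → UNSTABLE
  233–235 m: −αΔT+βΔS = −(1 × 10⁻⁴)(-8.9)+(7.4 × 10⁻⁴)(-0.45) = 5.6 × 10⁻⁴ → stable
The 195–233 m interval has Δρ < 0: lighter water underlies denser water.

195–233 m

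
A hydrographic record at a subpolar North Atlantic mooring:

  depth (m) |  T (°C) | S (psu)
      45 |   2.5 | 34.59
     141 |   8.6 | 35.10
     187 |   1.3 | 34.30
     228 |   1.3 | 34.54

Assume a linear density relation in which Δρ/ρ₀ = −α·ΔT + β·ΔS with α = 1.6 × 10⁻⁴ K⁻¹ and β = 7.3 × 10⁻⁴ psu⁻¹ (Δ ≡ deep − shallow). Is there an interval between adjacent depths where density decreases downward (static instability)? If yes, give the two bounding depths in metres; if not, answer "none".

45–141 m

Evaluate Δρ/ρ₀ = −αΔT + βΔS across each adjacent pair:
  45–141 m: −αΔT+βΔS = −(1.6 × 10⁻⁴)(+6.1)+(7.3 × 10⁻⁴)(+0.51) = -6.0 × 10⁻⁴ → UNSTABLE
  141–187 m: −αΔT+βΔS = −(1.6 × 10⁻⁴)(-7.3)+(7.3 × 10⁻⁴)(-0.80) = 5.8 × 10⁻⁴ → stable
  187–228 m: −αΔT+βΔS = −(1.6 × 10⁻⁴)(+0.0)+(7.3 × 10⁻⁴)(+0.24) = 1.8 × 10⁻⁴ → stable
The 45–141 m interval has Δρ < 0: lighter water underlies denser water.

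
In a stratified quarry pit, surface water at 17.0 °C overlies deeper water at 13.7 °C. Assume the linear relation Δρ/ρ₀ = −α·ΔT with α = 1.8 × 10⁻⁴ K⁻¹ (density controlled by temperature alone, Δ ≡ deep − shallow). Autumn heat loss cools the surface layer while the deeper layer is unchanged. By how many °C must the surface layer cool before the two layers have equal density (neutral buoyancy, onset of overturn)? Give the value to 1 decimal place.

3.3 °C

With temperature the only control, equal density requires T_surf′ = T_deep.
T_surf′ = 13.7 °C.
Cooling required: 17.0 − 13.7 = 3.3 °C.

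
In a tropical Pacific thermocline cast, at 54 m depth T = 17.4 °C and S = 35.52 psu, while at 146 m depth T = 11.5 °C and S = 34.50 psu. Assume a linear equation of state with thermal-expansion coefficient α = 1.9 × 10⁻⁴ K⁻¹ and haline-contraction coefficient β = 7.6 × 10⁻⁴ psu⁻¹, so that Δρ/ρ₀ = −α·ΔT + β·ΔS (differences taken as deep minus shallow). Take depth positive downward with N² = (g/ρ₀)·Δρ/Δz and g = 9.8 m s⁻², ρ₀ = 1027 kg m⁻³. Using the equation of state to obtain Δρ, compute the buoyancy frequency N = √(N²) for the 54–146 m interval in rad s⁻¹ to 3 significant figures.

6.07 × 10⁻³ rad s⁻¹

ΔT = -5.9 K, ΔS = -1.02 psu (deep − shallow).
Δρ/ρ₀ = −αΔT + βΔS = 1.121 × 10⁻³ − 7.752 × 10⁻⁴ = 3.458 × 10⁻⁴, so Δρ ≈ 0.3551 kg m⁻³.
N² = (g/ρ₀)·Δρ/Δz = g·(Δρ/ρ₀)/Δz = 9.8 × 3.458 × 10⁻⁴ / 92 = 3.6835 × 10⁻⁵ s⁻².
N = √(3.6835 × 10⁻⁵) = 6.0692 × 10⁻³ rad s⁻¹ ≈ 6.07 × 10⁻³ rad s⁻¹.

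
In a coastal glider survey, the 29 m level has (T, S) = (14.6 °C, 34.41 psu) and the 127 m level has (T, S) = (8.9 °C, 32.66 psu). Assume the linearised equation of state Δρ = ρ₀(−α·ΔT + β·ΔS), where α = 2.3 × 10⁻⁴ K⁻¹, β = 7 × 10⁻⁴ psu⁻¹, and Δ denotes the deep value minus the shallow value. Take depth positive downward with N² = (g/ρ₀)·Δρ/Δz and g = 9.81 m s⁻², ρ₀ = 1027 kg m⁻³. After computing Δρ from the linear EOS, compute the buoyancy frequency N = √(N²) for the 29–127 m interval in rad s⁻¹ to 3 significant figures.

ΔT = -5.7 K, ΔS = -1.75 psu (deep − shallow).
Δρ/ρ₀ = −αΔT + βΔS = 1.311 × 10⁻³ − 1.225 × 10⁻³ = 8.60 × 10⁻⁵, so Δρ ≈ 0.08832 kg m⁻³.
N² = (g/ρ₀)·Δρ/Δz = g·(Δρ/ρ₀)/Δz = 9.81 × 8.60 × 10⁻⁵ / 98 = 8.6088 × 10⁻⁶ s⁻².
N = √(8.6088 × 10⁻⁶) = 2.9341 × 10⁻³ rad s⁻¹ ≈ 2.93 × 10⁻³ rad s⁻¹.

2.93 × 10⁻³ rad s⁻¹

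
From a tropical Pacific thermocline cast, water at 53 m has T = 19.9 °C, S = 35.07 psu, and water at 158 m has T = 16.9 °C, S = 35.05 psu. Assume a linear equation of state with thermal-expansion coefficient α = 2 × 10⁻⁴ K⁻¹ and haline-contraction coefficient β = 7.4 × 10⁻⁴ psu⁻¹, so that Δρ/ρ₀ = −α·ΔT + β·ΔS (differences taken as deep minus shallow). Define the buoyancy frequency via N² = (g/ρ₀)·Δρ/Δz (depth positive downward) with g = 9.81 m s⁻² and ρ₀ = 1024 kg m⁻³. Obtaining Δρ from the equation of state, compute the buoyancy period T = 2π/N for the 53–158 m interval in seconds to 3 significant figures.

850 s

ΔT = -3.0 K, ΔS = -0.02 psu (deep − shallow).
Δρ/ρ₀ = −αΔT + βΔS = 6.00 × 10⁻⁴ − 1.48 × 10⁻⁵ = 5.852 × 10⁻⁴, so Δρ ≈ 0.5992 kg m⁻³.
N² = (g/ρ₀)·Δρ/Δz = g·(Δρ/ρ₀)/Δz = 9.81 × 5.852 × 10⁻⁴ / 105 = 5.4674 × 10⁻⁵ s⁻².
N = √(5.4674 × 10⁻⁵) = 7.3942 × 10⁻³ rad s⁻¹ → T = 2π/N = 849.75 s ≈ 850 s.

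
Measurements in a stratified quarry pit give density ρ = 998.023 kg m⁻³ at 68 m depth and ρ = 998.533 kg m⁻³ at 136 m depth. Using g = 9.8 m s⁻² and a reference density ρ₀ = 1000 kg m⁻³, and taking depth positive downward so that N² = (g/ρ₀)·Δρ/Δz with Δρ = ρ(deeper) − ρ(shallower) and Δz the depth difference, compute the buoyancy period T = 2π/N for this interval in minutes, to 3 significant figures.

12.2 min

Δρ = 998.533 − 998.023 = 0.510 kg m⁻³ over Δz = 136 − 68 = 68 m.
N² = (9.8/1000) × (0.510/68) = 7.3500 × 10⁻⁵ s⁻².
N = √(7.3500 × 10⁻⁵) = 8.5732 × 10⁻³ rad s⁻¹, so T = 2π/N = 732.89 s = 12.215 min ≈ 12.2 min.
N² > 0, so the interval is statically stable.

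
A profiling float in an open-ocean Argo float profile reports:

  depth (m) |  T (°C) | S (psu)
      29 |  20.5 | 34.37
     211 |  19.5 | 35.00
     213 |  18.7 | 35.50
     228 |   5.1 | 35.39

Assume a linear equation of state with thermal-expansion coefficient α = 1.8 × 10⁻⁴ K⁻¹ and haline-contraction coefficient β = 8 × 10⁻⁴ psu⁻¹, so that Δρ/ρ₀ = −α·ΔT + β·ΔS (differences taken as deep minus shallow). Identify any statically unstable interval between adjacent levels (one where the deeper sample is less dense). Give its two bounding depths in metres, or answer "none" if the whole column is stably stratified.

none

Evaluate Δρ/ρ₀ = −αΔT + βΔS across each adjacent pair:
  29–211 m: −αΔT+βΔS = −(1.8 × 10⁻⁴)(-1.0)+(8 × 10⁻⁴)(+0.63) = 6.8 × 10⁻⁴ → stable
  211–213 m: −αΔT+βΔS = −(1.8 × 10⁻⁴)(-0.8)+(8 × 10⁻⁴)(+0.50) = 5.4 × 10⁻⁴ → stable
  213–228 m: −αΔT+βΔS = −(1.8 × 10⁻⁴)(-13.6)+(8 × 10⁻⁴)(-0.11) = 2.4 × 10⁻³ → stable
Every interval has Δρ > 0: the column is stably stratified throughout.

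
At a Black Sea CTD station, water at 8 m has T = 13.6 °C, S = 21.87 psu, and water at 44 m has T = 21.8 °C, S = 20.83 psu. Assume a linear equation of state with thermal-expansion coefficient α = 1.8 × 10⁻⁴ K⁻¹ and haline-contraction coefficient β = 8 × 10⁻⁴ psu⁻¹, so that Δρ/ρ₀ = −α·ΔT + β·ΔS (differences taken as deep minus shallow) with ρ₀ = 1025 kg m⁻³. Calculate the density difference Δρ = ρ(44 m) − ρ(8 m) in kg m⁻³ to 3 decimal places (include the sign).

ΔT = +8.2 K, ΔS = -1.04 psu (deep − shallow).
Δρ/ρ₀ = −(1.8 × 10⁻⁴)(+8.2) + (8 × 10⁻⁴)(-1.04) = -2.308 × 10⁻³.
Δρ = 1025 × (-2.308 × 10⁻³) = -2.366 kg m⁻³.
Negative Δρ: lighter below, statically unstable.

-2.366 kg m⁻³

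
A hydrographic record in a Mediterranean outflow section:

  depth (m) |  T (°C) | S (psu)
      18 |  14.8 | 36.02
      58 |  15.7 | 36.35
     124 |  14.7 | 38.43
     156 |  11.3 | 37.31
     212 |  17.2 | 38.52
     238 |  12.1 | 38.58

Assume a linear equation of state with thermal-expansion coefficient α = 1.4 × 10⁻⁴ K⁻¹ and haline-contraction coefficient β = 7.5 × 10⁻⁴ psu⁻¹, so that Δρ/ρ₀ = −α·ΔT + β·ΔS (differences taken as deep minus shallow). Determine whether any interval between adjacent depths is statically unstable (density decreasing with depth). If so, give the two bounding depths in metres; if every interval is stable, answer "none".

Evaluate Δρ/ρ₀ = −αΔT + βΔS across each adjacent pair:
  18–58 m: −αΔT+βΔS = −(1.4 × 10⁻⁴)(+0.9)+(7.5 × 10⁻⁴)(+0.33) = 1.2 × 10⁻⁴ → stable
  58–124 m: −αΔT+βΔS = −(1.4 × 10⁻⁴)(-1.0)+(7.5 × 10⁻⁴)(+2.08) = 1.7 × 10⁻³ → stable
  124–156 m: −αΔT+βΔS = −(1.4 × 10⁻⁴)(-3.4)+(7.5 × 10⁻⁴)(-1.12) = -3.6 × 10⁻⁴ → UNSTABLE
  156–212 m: −αΔT+βΔS = −(1.4 × 10⁻⁴)(+5.9)+(7.5 × 10⁻⁴)(+1.21) = 8.1 × 10⁻⁵ → stable
  212–238 m: −αΔT+βΔS = −(1.4 × 10⁻⁴)(-5.1)+(7.5 × 10⁻⁴)(+0.06) = 7.6 × 10⁻⁴ → stable
The 124–156 m interval has Δρ < 0: lighter water underlies denser water.

124–156 m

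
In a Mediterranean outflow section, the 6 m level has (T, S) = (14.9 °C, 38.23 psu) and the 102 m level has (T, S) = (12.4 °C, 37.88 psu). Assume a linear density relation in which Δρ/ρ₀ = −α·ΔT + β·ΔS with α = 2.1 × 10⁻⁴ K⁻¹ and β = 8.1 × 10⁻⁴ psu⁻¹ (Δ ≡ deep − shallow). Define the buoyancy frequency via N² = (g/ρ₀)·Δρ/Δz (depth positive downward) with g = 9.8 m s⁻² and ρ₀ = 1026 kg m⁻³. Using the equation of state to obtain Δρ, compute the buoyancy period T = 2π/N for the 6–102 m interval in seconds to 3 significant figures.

1.27 × 10³ s

ΔT = -2.5 K, ΔS = -0.35 psu (deep − shallow).
Δρ/ρ₀ = −αΔT + βΔS = 5.25 × 10⁻⁴ − 2.835 × 10⁻⁴ = 2.415 × 10⁻⁴, so Δρ ≈ 0.2478 kg m⁻³.
N² = (g/ρ₀)·Δρ/Δz = g·(Δρ/ρ₀)/Δz = 9.8 × 2.415 × 10⁻⁴ / 96 = 2.4653 × 10⁻⁵ s⁻².
N = √(2.4653 × 10⁻⁵) = 4.9652 × 10⁻³ rad s⁻¹ → T = 2π/N = 1.2654 × 10³ s ≈ 1.27 × 10³ s.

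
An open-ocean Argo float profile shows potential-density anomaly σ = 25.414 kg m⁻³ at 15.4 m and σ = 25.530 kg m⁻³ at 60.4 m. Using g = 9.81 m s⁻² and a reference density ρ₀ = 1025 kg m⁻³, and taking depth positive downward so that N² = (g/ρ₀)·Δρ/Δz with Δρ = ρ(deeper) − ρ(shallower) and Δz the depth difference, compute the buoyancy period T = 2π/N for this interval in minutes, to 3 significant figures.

Δρ = 1025.530 − 1025.414 = 0.116 kg m⁻³ over Δz = 60.4 − 15.4 = 45 m.
N² = (9.81/1025) × (0.116/45) = 2.4671 × 10⁻⁵ s⁻².
N = √(2.4671 × 10⁻⁵) = 4.9670 × 10⁻³ rad s⁻¹, so T = 2π/N = 1.2650 × 10³ s = 21.083 min ≈ 21.1 min.
A positive N² confirms static stability across the interval.

21.1 min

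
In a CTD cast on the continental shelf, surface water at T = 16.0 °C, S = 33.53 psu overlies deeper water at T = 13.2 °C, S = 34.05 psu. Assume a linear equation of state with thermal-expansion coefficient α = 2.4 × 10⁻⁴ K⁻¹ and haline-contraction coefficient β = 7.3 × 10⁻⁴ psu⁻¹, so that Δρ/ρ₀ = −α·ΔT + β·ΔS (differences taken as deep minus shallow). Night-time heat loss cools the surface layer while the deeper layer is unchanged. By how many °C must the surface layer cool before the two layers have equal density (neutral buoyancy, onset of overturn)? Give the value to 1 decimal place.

4.4 °C

Neutral buoyancy requires Δρ = 0, i.e. −α(T_deep − T_surf′) + β(S_deep − S_surf) = 0.
T_surf′ = T_deep − (β/α)·ΔS = 13.2 − (7.3 × 10⁻⁴/2.4 × 10⁻⁴)·(+0.52) = 11.618 °C.
Cooling required: 16.0 − (11.618) = 4.382 °C.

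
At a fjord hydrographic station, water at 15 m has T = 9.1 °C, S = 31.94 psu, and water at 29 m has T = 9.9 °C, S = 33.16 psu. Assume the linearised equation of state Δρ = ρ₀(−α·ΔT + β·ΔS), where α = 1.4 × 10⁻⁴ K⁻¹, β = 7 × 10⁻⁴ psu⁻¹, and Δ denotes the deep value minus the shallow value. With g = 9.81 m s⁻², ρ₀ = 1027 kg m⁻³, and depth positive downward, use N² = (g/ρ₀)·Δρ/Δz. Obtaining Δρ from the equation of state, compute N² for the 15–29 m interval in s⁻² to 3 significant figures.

ΔT = +0.8 K, ΔS = +1.22 psu (deep − shallow).
Δρ/ρ₀ = −αΔT + βΔS = -1.12 × 10⁻⁴ + 8.54 × 10⁻⁴ = 7.42 × 10⁻⁴, so Δρ ≈ 0.7620 kg m⁻³.
N² = (g/ρ₀)·Δρ/Δz = g·(Δρ/ρ₀)/Δz = 9.81 × 7.42 × 10⁻⁴ / 14 = 5.1993 × 10⁻⁴ s⁻² ≈ 5.20 × 10⁻⁴ s⁻².

5.20 × 10⁻⁴ s⁻²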